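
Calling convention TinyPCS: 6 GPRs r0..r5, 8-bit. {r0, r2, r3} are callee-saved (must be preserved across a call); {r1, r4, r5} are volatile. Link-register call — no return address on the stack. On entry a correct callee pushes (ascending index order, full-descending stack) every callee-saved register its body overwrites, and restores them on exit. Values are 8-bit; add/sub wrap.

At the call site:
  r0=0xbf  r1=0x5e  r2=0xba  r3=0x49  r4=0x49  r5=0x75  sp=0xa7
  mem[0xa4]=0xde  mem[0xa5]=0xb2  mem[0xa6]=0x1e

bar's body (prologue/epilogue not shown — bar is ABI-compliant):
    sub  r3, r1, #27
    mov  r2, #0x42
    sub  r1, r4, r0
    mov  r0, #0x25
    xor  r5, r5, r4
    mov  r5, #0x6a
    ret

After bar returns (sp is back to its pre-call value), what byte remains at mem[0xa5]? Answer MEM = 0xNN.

MEM = 0xba

prologue: push r0 → mem[0xa6]=0xbf, sp=0xa6
prologue: push r2 → mem[0xa5]=0xba, sp=0xa5
prologue: push r3 → mem[0xa4]=0x49, sp=0xa4
body[0] sub  r3, r1, #27 → r3=0x43
body[1] mov  r2, #0x42 → r2=0x42
body[2] sub  r1, r4, r0 → r1=0x8a
body[3] mov  r0, #0x25 → r0=0x25
body[4] xor  r5, r5, r4 → r5=0x3c
body[5] mov  r5, #0x6a → r5=0x6a
epilogue: pop r3=0x49, sp=0xa5
epilogue: pop r2=0xba, sp=0xa6
epilogue: pop r0=0xbf, sp=0xa7
prologue pushed ['r0', 'r2', 'r3'] at ['0xa6', '0xa5', '0xa4']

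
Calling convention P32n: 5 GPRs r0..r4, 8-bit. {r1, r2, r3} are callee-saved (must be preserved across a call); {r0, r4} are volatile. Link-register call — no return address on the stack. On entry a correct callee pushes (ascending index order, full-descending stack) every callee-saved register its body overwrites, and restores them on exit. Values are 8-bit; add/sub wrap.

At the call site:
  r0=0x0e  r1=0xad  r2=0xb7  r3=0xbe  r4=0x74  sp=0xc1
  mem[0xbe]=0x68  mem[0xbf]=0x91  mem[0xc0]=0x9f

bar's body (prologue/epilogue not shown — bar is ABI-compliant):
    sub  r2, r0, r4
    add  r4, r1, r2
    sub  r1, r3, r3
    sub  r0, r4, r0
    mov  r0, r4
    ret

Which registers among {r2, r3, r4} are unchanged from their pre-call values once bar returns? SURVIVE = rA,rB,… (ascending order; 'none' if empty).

SURVIVE = r2,r3

prologue: push r1 → mem[0xc0]=0xad, sp=0xc0
prologue: push r2 → mem[0xbf]=0xb7, sp=0xbf
body[0] sub  r2, r0, r4 → r2=0x9a
body[1] add  r4, r1, r2 → r4=0x47
body[2] sub  r1, r3, r3 → r1=0x00
body[3] sub  r0, r4, r0 → r0=0x39
body[4] mov  r0, r4 → r0=0x47
epilogue: pop r2=0xb7, sp=0xc0
epilogue: pop r1=0xad, sp=0xc1
r2: callee-saved, written=True
r3: callee-saved, written=False
r4: caller-saved, written=True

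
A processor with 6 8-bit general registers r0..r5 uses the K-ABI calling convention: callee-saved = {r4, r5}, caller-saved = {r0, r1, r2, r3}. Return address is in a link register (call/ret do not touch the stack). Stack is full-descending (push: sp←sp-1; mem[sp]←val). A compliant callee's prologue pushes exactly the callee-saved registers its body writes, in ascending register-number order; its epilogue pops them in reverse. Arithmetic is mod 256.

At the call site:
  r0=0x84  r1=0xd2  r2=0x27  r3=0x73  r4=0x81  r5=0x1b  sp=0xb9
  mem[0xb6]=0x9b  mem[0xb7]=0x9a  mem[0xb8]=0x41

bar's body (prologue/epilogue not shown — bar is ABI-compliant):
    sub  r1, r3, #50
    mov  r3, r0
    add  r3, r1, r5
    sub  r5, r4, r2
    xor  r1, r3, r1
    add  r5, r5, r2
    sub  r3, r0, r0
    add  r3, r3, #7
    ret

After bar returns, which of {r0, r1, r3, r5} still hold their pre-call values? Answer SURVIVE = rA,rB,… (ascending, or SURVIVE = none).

SURVIVE = r0,r5

prologue: push r5 -> mem[0xb8]=0x1b, sp=0xb8
body[0] sub  r1, r3, #50 -> r1=0x41
body[1] mov  r3, r0 -> r3=0x84
body[2] add  r3, r1, r5 -> r3=0x5c
body[3] sub  r5, r4, r2 -> r5=0x5a
body[4] xor  r1, r3, r1 -> r1=0x1d
body[5] add  r5, r5, r2 -> r5=0x81
body[6] sub  r3, r0, r0 -> r3=0x00
body[7] add  r3, r3, #7 -> r3=0x07
epilogue: pop r5=0x1b, sp=0xb9
r0: caller-saved, written=False
r1: caller-saved, written=True
r3: caller-saved, written=True
r5: callee-saved, written=True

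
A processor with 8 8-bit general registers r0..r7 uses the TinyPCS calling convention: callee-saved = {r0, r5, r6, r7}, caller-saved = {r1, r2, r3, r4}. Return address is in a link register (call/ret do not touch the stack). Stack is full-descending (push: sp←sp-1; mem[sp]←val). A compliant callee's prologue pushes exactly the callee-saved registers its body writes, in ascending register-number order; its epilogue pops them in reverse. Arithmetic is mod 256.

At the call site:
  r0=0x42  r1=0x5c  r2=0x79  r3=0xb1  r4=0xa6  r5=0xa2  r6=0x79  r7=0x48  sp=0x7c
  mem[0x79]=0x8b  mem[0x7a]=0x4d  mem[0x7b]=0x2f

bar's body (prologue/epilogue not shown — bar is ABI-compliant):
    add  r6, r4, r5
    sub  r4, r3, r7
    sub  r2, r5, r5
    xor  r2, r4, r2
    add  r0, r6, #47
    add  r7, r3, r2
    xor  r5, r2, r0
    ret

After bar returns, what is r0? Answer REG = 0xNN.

REG = 0x42

prologue: push r0 → mem[0x7b]=0x42, sp=0x7b
prologue: push r5 → mem[0x7a]=0xa2, sp=0x7a
prologue: push r6 → mem[0x79]=0x79, sp=0x79
prologue: push r7 → mem[0x78]=0x48, sp=0x78
body[0] add  r6, r4, r5 → r6=0x48
body[1] sub  r4, r3, r7 → r4=0x69
body[2] sub  r2, r5, r5 → r2=0x00
body[3] xor  r2, r4, r2 → r2=0x69
body[4] add  r0, r6, #47 → r0=0x77
body[5] add  r7, r3, r2 → r7=0x1a
body[6] xor  r5, r2, r0 → r5=0x1e
epilogue: pop r7=0x48, sp=0x79
epilogue: pop r6=0x79, sp=0x7a
epilogue: pop r5=0xa2, sp=0x7b
epilogue: pop r0=0x42, sp=0x7c
r0 is callee-saved → restored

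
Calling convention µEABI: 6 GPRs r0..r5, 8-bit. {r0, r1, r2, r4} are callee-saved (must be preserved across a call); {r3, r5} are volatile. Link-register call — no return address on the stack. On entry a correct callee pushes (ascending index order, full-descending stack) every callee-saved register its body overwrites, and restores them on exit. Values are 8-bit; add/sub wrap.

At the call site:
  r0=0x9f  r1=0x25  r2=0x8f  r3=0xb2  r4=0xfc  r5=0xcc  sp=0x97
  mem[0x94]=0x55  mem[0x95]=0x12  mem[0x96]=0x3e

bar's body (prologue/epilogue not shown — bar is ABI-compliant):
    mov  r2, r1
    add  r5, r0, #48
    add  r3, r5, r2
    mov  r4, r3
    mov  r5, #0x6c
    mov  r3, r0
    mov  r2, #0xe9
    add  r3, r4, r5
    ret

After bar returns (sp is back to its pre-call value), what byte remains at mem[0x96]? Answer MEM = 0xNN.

prologue: push r2 -> mem[0x96]=0x8f, sp=0x96
prologue: push r4 -> mem[0x95]=0xfc, sp=0x95
body[0] mov  r2, r1 -> r2=0x25
body[1] add  r5, r0, #48 -> r5=0xcf
body[2] add  r3, r5, r2 -> r3=0xf4
body[3] mov  r4, r3 -> r4=0xf4
body[4] mov  r5, #0x6c -> r5=0x6c
body[5] mov  r3, r0 -> r3=0x9f
body[6] mov  r2, #0xe9 -> r2=0xe9
body[7] add  r3, r4, r5 -> r3=0x60
epilogue: pop r4=0xfc, sp=0x96
epilogue: pop r2=0x8f, sp=0x97
prologue pushed ['r2', 'r4'] at ['0x96', '0x95']

MEM = 0x8f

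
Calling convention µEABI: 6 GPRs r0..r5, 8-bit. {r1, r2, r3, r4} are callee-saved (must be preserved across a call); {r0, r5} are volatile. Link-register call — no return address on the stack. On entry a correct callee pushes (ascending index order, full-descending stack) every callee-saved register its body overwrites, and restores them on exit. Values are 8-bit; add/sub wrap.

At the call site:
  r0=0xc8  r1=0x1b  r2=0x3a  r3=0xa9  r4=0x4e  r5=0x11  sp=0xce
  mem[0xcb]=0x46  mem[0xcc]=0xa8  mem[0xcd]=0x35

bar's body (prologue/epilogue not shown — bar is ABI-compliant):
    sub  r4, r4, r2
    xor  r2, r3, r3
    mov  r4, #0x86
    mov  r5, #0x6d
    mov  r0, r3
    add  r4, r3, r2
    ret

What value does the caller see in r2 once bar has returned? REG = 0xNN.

REG = 0x3a

prologue: push r2 → mem[0xcd]=0x3a, sp=0xcd
prologue: push r4 → mem[0xcc]=0x4e, sp=0xcc
body[0] sub  r4, r4, r2 → r4=0x14
body[1] xor  r2, r3, r3 → r2=0x00
body[2] mov  r4, #0x86 → r4=0x86
body[3] mov  r5, #0x6d → r5=0x6d
body[4] mov  r0, r3 → r0=0xa9
body[5] add  r4, r3, r2 → r4=0xa9
epilogue: pop r4=0x4e, sp=0xcd
epilogue: pop r2=0x3a, sp=0xce
r2 is callee-saved → restored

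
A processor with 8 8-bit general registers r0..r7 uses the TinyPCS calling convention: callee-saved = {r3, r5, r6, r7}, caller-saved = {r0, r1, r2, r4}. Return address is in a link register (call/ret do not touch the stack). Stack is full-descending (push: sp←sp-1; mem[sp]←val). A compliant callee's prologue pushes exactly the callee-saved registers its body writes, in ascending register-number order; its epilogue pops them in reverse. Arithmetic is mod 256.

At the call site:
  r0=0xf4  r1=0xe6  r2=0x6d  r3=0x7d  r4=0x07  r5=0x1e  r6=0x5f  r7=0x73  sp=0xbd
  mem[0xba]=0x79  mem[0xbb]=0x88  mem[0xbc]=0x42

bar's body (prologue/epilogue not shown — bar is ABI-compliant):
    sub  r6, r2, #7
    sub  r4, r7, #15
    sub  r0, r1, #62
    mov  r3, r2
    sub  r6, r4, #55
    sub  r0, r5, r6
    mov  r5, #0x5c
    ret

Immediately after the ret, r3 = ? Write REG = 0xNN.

prologue: push r3 → mem[0xbc]=0x7d, sp=0xbc
prologue: push r5 → mem[0xbb]=0x1e, sp=0xbb
prologue: push r6 → mem[0xba]=0x5f, sp=0xba
body[0] sub  r6, r2, #7 → r6=0x66
body[1] sub  r4, r7, #15 → r4=0x64
body[2] sub  r0, r1, #62 → r0=0xa8
body[3] mov  r3, r2 → r3=0x6d
body[4] sub  r6, r4, #55 → r6=0x2d
body[5] sub  r0, r5, r6 → r0=0xf1
body[6] mov  r5, #0x5c → r5=0x5c
epilogue: pop r6=0x5f, sp=0xbb
epilogue: pop r5=0x1e, sp=0xbc
epilogue: pop r3=0x7d, sp=0xbd
r3 is callee-saved → restored

REG = 0x7d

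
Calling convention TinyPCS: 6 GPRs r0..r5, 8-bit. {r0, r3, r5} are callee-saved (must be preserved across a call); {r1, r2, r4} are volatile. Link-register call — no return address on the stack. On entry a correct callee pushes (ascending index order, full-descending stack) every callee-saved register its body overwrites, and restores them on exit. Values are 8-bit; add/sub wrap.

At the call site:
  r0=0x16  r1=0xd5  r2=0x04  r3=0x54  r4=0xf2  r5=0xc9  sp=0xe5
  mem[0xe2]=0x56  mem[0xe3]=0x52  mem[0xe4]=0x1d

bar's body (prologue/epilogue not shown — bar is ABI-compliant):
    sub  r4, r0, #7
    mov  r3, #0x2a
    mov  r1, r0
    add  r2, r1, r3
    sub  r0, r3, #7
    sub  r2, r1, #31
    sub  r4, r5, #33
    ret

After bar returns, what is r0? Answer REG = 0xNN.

prologue: push r0 → mem[0xe4]=0x16, sp=0xe4
prologue: push r3 → mem[0xe3]=0x54, sp=0xe3
body[0] sub  r4, r0, #7 → r4=0x0f
body[1] mov  r3, #0x2a → r3=0x2a
body[2] mov  r1, r0 → r1=0x16
body[3] add  r2, r1, r3 → r2=0x40
body[4] sub  r0, r3, #7 → r0=0x23
body[5] sub  r2, r1, #31 → r2=0xf7
body[6] sub  r4, r5, #33 → r4=0xa8
epilogue: pop r3=0x54, sp=0xe4
epilogue: pop r0=0x16, sp=0xe5
r0 is callee-saved → restored

REG = 0x16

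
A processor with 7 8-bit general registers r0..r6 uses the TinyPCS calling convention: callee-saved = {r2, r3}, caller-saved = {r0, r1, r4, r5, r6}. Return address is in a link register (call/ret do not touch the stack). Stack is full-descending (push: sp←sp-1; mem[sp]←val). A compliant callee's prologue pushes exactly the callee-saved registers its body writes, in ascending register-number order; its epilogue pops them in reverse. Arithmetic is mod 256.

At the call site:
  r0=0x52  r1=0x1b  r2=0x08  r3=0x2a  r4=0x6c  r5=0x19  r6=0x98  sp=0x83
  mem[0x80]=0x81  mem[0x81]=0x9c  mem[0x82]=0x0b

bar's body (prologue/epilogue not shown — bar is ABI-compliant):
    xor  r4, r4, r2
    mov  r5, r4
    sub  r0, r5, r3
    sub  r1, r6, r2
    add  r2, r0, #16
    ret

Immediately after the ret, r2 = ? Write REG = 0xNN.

prologue: push r2 → mem[0x82]=0x08, sp=0x82
body[0] xor  r4, r4, r2 → r4=0x64
body[1] mov  r5, r4 → r5=0x64
body[2] sub  r0, r5, r3 → r0=0x3a
body[3] sub  r1, r6, r2 → r1=0x90
body[4] add  r2, r0, #16 → r2=0x4a
epilogue: pop r2=0x08, sp=0x83
r2 is callee-saved → restored

REG = 0x08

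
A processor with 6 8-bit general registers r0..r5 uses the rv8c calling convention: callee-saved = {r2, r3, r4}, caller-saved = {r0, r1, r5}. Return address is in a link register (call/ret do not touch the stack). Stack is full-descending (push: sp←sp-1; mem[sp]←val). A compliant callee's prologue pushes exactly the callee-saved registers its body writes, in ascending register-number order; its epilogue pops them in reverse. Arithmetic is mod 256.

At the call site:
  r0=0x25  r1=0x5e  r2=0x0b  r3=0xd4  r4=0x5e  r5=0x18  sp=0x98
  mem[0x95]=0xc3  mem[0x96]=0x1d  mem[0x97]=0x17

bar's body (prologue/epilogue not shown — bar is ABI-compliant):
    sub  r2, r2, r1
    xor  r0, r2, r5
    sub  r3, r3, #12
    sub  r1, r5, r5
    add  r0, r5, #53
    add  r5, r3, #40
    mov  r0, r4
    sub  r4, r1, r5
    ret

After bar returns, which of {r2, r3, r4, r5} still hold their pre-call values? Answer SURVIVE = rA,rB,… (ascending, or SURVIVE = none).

SURVIVE = r2,r3,r4

prologue: push r2 → mem[0x97]=0x0b, sp=0x97
prologue: push r3 → mem[0x96]=0xd4, sp=0x96
prologue: push r4 → mem[0x95]=0x5e, sp=0x95
body[0] sub  r2, r2, r1 → r2=0xad
body[1] xor  r0, r2, r5 → r0=0xb5
body[2] sub  r3, r3, #12 → r3=0xc8
body[3] sub  r1, r5, r5 → r1=0x00
body[4] add  r0, r5, #53 → r0=0x4d
body[5] add  r5, r3, #40 → r5=0xf0
body[6] mov  r0, r4 → r0=0x5e
body[7] sub  r4, r1, r5 → r4=0x10
epilogue: pop r4=0x5e, sp=0x96
epilogue: pop r3=0xd4, sp=0x97
epilogue: pop r2=0x0b, sp=0x98
r2: callee-saved, written=True
r3: callee-saved, written=True
r4: callee-saved, written=True
r5: caller-saved, written=True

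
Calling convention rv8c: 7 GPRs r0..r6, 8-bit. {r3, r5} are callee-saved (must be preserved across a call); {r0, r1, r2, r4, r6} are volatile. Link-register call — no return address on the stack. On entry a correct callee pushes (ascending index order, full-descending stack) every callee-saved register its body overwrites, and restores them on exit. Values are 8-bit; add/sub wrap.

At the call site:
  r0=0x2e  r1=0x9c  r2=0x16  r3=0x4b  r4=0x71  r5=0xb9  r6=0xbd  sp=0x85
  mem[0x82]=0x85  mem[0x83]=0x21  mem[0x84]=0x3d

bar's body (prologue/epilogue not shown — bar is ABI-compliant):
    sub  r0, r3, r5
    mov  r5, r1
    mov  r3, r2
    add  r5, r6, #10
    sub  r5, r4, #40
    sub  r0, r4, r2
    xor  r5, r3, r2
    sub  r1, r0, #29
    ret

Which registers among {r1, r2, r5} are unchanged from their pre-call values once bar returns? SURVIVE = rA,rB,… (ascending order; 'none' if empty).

prologue: push r3 -> mem[0x84]=0x4b, sp=0x84
prologue: push r5 -> mem[0x83]=0xb9, sp=0x83
body[0] sub  r0, r3, r5 -> r0=0x92
body[1] mov  r5, r1 -> r5=0x9c
body[2] mov  r3, r2 -> r3=0x16
body[3] add  r5, r6, #10 -> r5=0xc7
body[4] sub  r5, r4, #40 -> r5=0x49
body[5] sub  r0, r4, r2 -> r0=0x5b
body[6] xor  r5, r3, r2 -> r5=0x00
body[7] sub  r1, r0, #29 -> r1=0x3e
epilogue: pop r5=0xb9, sp=0x84
epilogue: pop r3=0x4b, sp=0x85
r1: caller-saved, written=True
r2: caller-saved, written=False
r5: callee-saved, written=True

SURVIVE = r2,r5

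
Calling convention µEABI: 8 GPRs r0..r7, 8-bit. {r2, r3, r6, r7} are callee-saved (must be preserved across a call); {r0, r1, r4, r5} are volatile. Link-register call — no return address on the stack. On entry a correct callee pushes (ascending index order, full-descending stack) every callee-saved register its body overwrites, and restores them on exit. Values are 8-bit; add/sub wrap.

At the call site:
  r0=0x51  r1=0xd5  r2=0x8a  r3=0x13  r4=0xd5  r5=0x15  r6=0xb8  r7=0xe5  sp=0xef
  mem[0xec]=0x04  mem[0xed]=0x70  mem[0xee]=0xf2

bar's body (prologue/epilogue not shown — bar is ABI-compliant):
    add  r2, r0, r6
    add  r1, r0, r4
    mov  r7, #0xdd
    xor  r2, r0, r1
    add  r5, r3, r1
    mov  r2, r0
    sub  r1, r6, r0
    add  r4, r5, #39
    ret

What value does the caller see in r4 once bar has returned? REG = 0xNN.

prologue: push r2 -> mem[0xee]=0x8a, sp=0xee
prologue: push r7 -> mem[0xed]=0xe5, sp=0xed
body[0] add  r2, r0, r6 -> r2=0x09
body[1] add  r1, r0, r4 -> r1=0x26
body[2] mov  r7, #0xdd -> r7=0xdd
body[3] xor  r2, r0, r1 -> r2=0x77
body[4] add  r5, r3, r1 -> r5=0x39
body[5] mov  r2, r0 -> r2=0x51
body[6] sub  r1, r6, r0 -> r1=0x67
body[7] add  r4, r5, #39 -> r4=0x60
epilogue: pop r7=0xe5, sp=0xee
epilogue: pop r2=0x8a, sp=0xef
r4 is caller-saved -> body value

REG = 0x60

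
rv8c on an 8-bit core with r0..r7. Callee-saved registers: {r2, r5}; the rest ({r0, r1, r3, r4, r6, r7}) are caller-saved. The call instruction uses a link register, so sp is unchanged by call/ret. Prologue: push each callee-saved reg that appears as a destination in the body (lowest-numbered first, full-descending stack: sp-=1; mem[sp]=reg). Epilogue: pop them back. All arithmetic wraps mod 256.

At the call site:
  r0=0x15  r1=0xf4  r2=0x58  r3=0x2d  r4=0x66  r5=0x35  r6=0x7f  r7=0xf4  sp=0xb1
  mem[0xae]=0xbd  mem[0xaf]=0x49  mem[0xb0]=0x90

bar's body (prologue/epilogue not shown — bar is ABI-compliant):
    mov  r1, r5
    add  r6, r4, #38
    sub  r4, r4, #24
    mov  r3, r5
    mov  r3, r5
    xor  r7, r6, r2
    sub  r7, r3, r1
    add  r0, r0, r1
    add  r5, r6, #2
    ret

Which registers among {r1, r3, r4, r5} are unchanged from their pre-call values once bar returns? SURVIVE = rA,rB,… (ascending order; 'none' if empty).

SURVIVE = r5

prologue: push r5 → mem[0xb0]=0x35, sp=0xb0
body[0] mov  r1, r5 → r1=0x35
body[1] add  r6, r4, #38 → r6=0x8c
body[2] sub  r4, r4, #24 → r4=0x4e
body[3] mov  r3, r5 → r3=0x35
body[4] mov  r3, r5 → r3=0x35
body[5] xor  r7, r6, r2 → r7=0xd4
body[6] sub  r7, r3, r1 → r7=0x00
body[7] add  r0, r0, r1 → r0=0x4a
body[8] add  r5, r6, #2 → r5=0x8e
epilogue: pop r5=0x35, sp=0xb1
r1: caller-saved, written=True
r3: caller-saved, written=True
r4: caller-saved, written=True
r5: callee-saved, written=True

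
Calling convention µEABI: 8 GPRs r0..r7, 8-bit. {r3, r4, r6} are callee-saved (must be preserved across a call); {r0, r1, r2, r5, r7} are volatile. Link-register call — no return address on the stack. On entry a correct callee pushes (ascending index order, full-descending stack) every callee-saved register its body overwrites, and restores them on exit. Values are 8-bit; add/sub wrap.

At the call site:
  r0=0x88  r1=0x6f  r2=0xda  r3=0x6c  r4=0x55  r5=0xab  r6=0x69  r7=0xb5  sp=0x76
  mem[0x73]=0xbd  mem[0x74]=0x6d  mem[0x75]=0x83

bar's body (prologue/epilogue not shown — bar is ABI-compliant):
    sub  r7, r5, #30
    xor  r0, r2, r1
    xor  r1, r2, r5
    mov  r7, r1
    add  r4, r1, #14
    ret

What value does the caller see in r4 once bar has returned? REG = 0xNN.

prologue: push r4 → mem[0x75]=0x55, sp=0x75
body[0] sub  r7, r5, #30 → r7=0x8d
body[1] xor  r0, r2, r1 → r0=0xb5
body[2] xor  r1, r2, r5 → r1=0x71
body[3] mov  r7, r1 → r7=0x71
body[4] add  r4, r1, #14 → r4=0x7f
epilogue: pop r4=0x55, sp=0x76
r4 is callee-saved → restored

REG = 0x55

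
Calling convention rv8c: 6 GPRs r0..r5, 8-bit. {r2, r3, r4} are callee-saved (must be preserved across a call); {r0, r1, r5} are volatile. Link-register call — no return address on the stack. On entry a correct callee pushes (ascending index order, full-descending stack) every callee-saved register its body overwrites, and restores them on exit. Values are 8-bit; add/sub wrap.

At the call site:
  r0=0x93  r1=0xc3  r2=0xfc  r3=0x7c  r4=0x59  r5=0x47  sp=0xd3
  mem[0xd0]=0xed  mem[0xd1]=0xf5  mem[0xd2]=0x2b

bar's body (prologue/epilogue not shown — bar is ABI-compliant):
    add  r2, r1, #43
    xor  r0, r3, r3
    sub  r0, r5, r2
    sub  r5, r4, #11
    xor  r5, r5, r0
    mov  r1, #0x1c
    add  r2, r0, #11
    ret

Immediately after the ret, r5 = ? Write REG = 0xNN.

prologue: push r2 → mem[0xd2]=0xfc, sp=0xd2
body[0] add  r2, r1, #43 → r2=0xee
body[1] xor  r0, r3, r3 → r0=0x00
body[2] sub  r0, r5, r2 → r0=0x59
body[3] sub  r5, r4, #11 → r5=0x4e
body[4] xor  r5, r5, r0 → r5=0x17
body[5] mov  r1, #0x1c → r1=0x1c
body[6] add  r2, r0, #11 → r2=0x64
epilogue: pop r2=0xfc, sp=0xd3
r5 is caller-saved → body value

REG = 0x17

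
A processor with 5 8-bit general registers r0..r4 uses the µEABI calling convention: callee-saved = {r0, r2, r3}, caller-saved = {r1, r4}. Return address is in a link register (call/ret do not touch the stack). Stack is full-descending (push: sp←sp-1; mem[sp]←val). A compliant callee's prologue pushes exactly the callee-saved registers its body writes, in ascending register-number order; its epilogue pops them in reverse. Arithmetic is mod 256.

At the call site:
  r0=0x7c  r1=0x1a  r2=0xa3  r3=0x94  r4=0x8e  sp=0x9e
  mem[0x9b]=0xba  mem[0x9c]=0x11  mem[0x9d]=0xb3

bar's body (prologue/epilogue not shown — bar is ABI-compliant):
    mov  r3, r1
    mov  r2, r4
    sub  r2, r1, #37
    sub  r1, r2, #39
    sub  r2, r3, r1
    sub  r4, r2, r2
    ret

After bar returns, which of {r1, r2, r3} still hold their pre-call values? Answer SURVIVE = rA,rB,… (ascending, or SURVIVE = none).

SURVIVE = r2,r3

prologue: push r2 → mem[0x9d]=0xa3, sp=0x9d
prologue: push r3 → mem[0x9c]=0x94, sp=0x9c
body[0] mov  r3, r1 → r3=0x1a
body[1] mov  r2, r4 → r2=0x8e
body[2] sub  r2, r1, #37 → r2=0xf5
body[3] sub  r1, r2, #39 → r1=0xce
body[4] sub  r2, r3, r1 → r2=0x4c
body[5] sub  r4, r2, r2 → r4=0x00
epilogue: pop r3=0x94, sp=0x9d
epilogue: pop r2=0xa3, sp=0x9e
r1: caller-saved, written=True
r2: callee-saved, written=True
r3: callee-saved, written=True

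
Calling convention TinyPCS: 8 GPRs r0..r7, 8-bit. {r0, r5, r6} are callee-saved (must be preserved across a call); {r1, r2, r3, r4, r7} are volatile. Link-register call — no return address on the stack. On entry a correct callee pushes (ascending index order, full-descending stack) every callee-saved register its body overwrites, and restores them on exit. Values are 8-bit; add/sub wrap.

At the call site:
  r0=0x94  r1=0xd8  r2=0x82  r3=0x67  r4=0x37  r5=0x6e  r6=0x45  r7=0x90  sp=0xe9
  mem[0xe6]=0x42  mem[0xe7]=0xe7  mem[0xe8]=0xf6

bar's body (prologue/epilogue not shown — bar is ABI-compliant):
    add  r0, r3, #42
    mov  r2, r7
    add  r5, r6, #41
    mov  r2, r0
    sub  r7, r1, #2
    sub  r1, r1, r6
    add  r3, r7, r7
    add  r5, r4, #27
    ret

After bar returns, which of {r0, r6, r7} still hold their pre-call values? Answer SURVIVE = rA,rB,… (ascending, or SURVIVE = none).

SURVIVE = r0,r6

prologue: push r0 -> mem[0xe8]=0x94, sp=0xe8
prologue: push r5 -> mem[0xe7]=0x6e, sp=0xe7
body[0] add  r0, r3, #42 -> r0=0x91
body[1] mov  r2, r7 -> r2=0x90
body[2] add  r5, r6, #41 -> r5=0x6e
body[3] mov  r2, r0 -> r2=0x91
body[4] sub  r7, r1, #2 -> r7=0xd6
body[5] sub  r1, r1, r6 -> r1=0x93
body[6] add  r3, r7, r7 -> r3=0xac
body[7] add  r5, r4, #27 -> r5=0x52
epilogue: pop r5=0x6e, sp=0xe8
epilogue: pop r0=0x94, sp=0xe9
r0: callee-saved, written=True
r6: callee-saved, written=False
r7: caller-saved, written=True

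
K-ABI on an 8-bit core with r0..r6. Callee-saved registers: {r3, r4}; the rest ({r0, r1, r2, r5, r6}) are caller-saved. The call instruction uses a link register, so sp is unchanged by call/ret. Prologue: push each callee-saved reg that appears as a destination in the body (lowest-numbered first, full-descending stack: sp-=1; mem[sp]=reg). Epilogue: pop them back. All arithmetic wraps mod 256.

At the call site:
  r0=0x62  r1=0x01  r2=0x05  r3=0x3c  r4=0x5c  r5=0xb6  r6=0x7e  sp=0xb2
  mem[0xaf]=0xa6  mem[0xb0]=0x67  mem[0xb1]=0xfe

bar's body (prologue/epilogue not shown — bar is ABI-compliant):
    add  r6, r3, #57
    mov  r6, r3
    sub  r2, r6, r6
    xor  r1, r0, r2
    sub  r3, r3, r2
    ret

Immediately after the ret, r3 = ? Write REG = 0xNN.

REG = 0x3c

prologue: push r3 -> mem[0xb1]=0x3c, sp=0xb1
body[0] add  r6, r3, #57 -> r6=0x75
body[1] mov  r6, r3 -> r6=0x3c
body[2] sub  r2, r6, r6 -> r2=0x00
body[3] xor  r1, r0, r2 -> r1=0x62
body[4] sub  r3, r3, r2 -> r3=0x3c
epilogue: pop r3=0x3c, sp=0xb2
r3 is callee-saved -> restored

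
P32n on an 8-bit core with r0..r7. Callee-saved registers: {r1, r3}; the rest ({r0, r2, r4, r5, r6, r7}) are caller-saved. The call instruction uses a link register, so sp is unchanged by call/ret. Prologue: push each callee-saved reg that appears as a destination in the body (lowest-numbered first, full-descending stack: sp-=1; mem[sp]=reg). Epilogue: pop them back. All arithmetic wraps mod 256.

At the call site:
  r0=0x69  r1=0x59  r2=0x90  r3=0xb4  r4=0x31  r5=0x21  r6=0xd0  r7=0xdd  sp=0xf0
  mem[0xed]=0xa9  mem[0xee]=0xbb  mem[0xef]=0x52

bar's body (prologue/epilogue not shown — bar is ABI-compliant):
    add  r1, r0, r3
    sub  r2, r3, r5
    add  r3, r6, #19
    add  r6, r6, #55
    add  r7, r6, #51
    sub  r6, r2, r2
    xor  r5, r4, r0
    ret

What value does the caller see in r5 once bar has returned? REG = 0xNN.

prologue: push r1 → mem[0xef]=0x59, sp=0xef
prologue: push r3 → mem[0xee]=0xb4, sp=0xee
body[0] add  r1, r0, r3 → r1=0x1d
body[1] sub  r2, r3, r5 → r2=0x93
body[2] add  r3, r6, #19 → r3=0xe3
body[3] add  r6, r6, #55 → r6=0x07
body[4] add  r7, r6, #51 → r7=0x3a
body[5] sub  r6, r2, r2 → r6=0x00
body[6] xor  r5, r4, r0 → r5=0x58
epilogue: pop r3=0xb4, sp=0xef
epilogue: pop r1=0x59, sp=0xf0
r5 is caller-saved → body value

REG = 0x58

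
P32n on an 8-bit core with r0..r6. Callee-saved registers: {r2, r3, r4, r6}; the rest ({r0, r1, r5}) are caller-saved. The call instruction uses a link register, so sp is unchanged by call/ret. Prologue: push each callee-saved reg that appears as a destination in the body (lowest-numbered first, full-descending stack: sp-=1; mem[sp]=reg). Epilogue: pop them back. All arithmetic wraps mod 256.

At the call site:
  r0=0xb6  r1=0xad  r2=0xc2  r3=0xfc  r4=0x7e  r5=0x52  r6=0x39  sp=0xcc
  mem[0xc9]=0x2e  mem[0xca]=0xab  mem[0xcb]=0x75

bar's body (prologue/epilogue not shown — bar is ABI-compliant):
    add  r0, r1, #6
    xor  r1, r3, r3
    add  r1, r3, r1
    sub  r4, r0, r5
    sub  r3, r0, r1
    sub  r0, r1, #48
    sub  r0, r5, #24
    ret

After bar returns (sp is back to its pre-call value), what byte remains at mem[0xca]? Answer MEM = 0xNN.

MEM = 0x7e

prologue: push r3 → mem[0xcb]=0xfc, sp=0xcb
prologue: push r4 → mem[0xca]=0x7e, sp=0xca
body[0] add  r0, r1, #6 → r0=0xb3
body[1] xor  r1, r3, r3 → r1=0x00
body[2] add  r1, r3, r1 → r1=0xfc
body[3] sub  r4, r0, r5 → r4=0x61
body[4] sub  r3, r0, r1 → r3=0xb7
body[5] sub  r0, r1, #48 → r0=0xcc
body[6] sub  r0, r5, #24 → r0=0x3a
epilogue: pop r4=0x7e, sp=0xcb
epilogue: pop r3=0xfc, sp=0xcc
prologue pushed ['r3', 'r4'] at ['0xcb', '0xca']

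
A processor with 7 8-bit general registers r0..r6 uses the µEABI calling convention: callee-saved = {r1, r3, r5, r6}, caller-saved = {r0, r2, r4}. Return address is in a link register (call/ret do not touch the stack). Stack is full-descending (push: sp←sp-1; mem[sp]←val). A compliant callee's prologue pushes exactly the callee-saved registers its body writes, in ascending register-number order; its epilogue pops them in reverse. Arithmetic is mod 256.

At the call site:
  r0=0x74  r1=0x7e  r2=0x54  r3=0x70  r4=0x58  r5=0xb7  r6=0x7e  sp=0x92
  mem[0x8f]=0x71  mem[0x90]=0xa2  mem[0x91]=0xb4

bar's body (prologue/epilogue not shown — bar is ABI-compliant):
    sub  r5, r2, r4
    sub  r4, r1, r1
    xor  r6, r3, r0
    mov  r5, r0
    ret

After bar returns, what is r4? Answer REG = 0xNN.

prologue: push r5 → mem[0x91]=0xb7, sp=0x91
prologue: push r6 → mem[0x90]=0x7e, sp=0x90
body[0] sub  r5, r2, r4 → r5=0xfc
body[1] sub  r4, r1, r1 → r4=0x00
body[2] xor  r6, r3, r0 → r6=0x04
body[3] mov  r5, r0 → r5=0x74
epilogue: pop r6=0x7e, sp=0x91
epilogue: pop r5=0xb7, sp=0x92
r4 is caller-saved → body value

REG = 0x00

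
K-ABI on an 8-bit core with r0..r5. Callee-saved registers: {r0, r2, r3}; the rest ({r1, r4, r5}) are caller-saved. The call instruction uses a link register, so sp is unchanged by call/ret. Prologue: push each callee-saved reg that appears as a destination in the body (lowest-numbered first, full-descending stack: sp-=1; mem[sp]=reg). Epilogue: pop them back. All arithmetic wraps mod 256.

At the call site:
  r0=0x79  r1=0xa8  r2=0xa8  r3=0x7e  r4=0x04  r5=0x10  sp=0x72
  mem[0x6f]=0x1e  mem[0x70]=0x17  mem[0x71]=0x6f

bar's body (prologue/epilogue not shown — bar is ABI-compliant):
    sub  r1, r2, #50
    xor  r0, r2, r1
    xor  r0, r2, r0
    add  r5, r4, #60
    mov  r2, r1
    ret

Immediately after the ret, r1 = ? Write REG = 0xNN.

REG = 0x76

prologue: push r0 → mem[0x71]=0x79, sp=0x71
prologue: push r2 → mem[0x70]=0xa8, sp=0x70
body[0] sub  r1, r2, #50 → r1=0x76
body[1] xor  r0, r2, r1 → r0=0xde
body[2] xor  r0, r2, r0 → r0=0x76
body[3] add  r5, r4, #60 → r5=0x40
body[4] mov  r2, r1 → r2=0x76
epilogue: pop r2=0xa8, sp=0x71
epilogue: pop r0=0x79, sp=0x72
r1 is caller-saved → body value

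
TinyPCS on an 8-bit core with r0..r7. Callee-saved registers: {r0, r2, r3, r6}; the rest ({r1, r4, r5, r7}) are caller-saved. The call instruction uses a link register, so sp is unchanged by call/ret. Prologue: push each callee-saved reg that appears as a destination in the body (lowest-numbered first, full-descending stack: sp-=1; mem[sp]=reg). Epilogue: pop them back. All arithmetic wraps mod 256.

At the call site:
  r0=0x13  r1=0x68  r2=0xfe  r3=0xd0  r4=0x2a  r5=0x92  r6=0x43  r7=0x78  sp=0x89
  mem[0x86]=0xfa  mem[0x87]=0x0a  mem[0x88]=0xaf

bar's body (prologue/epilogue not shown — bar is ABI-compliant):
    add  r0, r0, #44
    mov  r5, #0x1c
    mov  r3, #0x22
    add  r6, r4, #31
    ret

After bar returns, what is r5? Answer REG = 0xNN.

prologue: push r0 -> mem[0x88]=0x13, sp=0x88
prologue: push r3 -> mem[0x87]=0xd0, sp=0x87
prologue: push r6 -> mem[0x86]=0x43, sp=0x86
body[0] add  r0, r0, #44 -> r0=0x3f
body[1] mov  r5, #0x1c -> r5=0x1c
body[2] mov  r3, #0x22 -> r3=0x22
body[3] add  r6, r4, #31 -> r6=0x49
epilogue: pop r6=0x43, sp=0x87
epilogue: pop r3=0xd0, sp=0x88
epilogue: pop r0=0x13, sp=0x89
r5 is caller-saved -> body value

REG = 0x1c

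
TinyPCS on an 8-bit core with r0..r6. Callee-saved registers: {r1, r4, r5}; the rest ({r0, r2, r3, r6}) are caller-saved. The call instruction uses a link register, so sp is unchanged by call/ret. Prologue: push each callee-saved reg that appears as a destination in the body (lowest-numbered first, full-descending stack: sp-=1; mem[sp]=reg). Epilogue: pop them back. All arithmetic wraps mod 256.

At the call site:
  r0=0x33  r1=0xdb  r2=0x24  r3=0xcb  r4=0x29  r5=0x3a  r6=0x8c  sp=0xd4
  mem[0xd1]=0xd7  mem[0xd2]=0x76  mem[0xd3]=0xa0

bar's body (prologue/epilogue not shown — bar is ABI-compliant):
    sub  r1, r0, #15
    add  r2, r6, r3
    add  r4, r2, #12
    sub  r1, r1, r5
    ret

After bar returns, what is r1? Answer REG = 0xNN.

prologue: push r1 → mem[0xd3]=0xdb, sp=0xd3
prologue: push r4 → mem[0xd2]=0x29, sp=0xd2
body[0] sub  r1, r0, #15 → r1=0x24
body[1] add  r2, r6, r3 → r2=0x57
body[2] add  r4, r2, #12 → r4=0x63
body[3] sub  r1, r1, r5 → r1=0xea
epilogue: pop r4=0x29, sp=0xd3
epilogue: pop r1=0xdb, sp=0xd4
r1 is callee-saved → restored

REG = 0xdb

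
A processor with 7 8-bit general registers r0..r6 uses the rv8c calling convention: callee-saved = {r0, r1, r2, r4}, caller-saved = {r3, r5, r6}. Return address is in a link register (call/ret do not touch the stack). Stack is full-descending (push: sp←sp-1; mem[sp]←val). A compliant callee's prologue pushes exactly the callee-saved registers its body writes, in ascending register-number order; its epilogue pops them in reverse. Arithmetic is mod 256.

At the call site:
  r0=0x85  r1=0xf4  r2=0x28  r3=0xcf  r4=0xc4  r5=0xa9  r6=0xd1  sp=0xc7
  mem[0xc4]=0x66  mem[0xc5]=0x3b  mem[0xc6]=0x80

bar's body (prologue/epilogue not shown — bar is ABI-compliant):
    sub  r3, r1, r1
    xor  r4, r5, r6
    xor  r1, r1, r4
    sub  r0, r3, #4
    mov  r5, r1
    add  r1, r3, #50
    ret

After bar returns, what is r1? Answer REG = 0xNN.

REG = 0xf4

prologue: push r0 → mem[0xc6]=0x85, sp=0xc6
prologue: push r1 → mem[0xc5]=0xf4, sp=0xc5
prologue: push r4 → mem[0xc4]=0xc4, sp=0xc4
body[0] sub  r3, r1, r1 → r3=0x00
body[1] xor  r4, r5, r6 → r4=0x78
body[2] xor  r1, r1, r4 → r1=0x8c
body[3] sub  r0, r3, #4 → r0=0xfc
body[4] mov  r5, r1 → r5=0x8c
body[5] add  r1, r3, #50 → r1=0x32
epilogue: pop r4=0xc4, sp=0xc5
epilogue: pop r1=0xf4, sp=0xc6
epilogue: pop r0=0x85, sp=0xc7
r1 is callee-saved → restored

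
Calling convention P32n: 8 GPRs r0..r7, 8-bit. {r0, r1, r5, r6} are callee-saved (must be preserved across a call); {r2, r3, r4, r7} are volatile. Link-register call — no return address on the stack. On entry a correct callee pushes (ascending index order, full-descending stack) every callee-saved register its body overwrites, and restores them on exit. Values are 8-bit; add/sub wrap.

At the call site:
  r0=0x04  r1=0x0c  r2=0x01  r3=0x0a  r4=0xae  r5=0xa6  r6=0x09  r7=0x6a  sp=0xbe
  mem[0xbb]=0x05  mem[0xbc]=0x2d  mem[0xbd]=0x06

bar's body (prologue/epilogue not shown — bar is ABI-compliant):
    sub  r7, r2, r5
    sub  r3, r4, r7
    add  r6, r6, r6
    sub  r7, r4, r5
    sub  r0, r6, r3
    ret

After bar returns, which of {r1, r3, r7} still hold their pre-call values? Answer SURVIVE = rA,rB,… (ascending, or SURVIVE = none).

SURVIVE = r1

prologue: push r0 → mem[0xbd]=0x04, sp=0xbd
prologue: push r6 → mem[0xbc]=0x09, sp=0xbc
body[0] sub  r7, r2, r5 → r7=0x5b
body[1] sub  r3, r4, r7 → r3=0x53
body[2] add  r6, r6, r6 → r6=0x12
body[3] sub  r7, r4, r5 → r7=0x08
body[4] sub  r0, r6, r3 → r0=0xbf
epilogue: pop r6=0x09, sp=0xbd
epilogue: pop r0=0x04, sp=0xbe
r1: callee-saved, written=False
r3: caller-saved, written=True
r7: caller-saved, written=True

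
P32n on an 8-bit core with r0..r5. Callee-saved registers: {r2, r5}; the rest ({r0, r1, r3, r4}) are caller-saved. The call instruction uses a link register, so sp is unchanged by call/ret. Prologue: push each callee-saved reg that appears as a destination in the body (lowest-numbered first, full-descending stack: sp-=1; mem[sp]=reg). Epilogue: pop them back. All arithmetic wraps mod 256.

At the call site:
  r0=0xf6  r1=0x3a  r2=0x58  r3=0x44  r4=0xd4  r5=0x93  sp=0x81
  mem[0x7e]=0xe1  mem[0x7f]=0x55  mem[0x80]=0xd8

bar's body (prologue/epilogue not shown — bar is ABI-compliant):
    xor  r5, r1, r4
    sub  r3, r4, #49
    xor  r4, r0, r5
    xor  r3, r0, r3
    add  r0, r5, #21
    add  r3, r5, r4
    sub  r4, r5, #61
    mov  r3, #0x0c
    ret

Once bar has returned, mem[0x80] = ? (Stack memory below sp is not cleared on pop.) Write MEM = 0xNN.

MEM = 0x93

prologue: push r5 -> mem[0x80]=0x93, sp=0x80
body[0] xor  r5, r1, r4 -> r5=0xee
body[1] sub  r3, r4, #49 -> r3=0xa3
body[2] xor  r4, r0, r5 -> r4=0x18
body[3] xor  r3, r0, r3 -> r3=0x55
body[4] add  r0, r5, #21 -> r0=0x03
body[5] add  r3, r5, r4 -> r3=0x06
body[6] sub  r4, r5, #61 -> r4=0xb1
body[7] mov  r3, #0x0c -> r3=0x0c
epilogue: pop r5=0x93, sp=0x81
prologue pushed ['r5'] at ['0x80']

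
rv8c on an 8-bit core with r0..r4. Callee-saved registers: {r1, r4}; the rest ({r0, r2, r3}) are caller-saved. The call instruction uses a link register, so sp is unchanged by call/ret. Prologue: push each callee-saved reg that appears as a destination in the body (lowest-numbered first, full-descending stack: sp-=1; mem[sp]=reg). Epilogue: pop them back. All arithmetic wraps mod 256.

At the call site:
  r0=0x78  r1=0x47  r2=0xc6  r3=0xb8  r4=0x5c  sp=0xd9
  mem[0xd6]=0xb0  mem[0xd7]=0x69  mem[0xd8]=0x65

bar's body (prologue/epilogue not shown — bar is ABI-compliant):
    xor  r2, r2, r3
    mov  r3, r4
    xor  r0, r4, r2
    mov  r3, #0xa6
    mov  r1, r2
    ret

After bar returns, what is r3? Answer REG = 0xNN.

prologue: push r1 → mem[0xd8]=0x47, sp=0xd8
body[0] xor  r2, r2, r3 → r2=0x7e
body[1] mov  r3, r4 → r3=0x5c
body[2] xor  r0, r4, r2 → r0=0x22
body[3] mov  r3, #0xa6 → r3=0xa6
body[4] mov  r1, r2 → r1=0x7e
epilogue: pop r1=0x47, sp=0xd9
r3 is caller-saved → body value

REG = 0xa6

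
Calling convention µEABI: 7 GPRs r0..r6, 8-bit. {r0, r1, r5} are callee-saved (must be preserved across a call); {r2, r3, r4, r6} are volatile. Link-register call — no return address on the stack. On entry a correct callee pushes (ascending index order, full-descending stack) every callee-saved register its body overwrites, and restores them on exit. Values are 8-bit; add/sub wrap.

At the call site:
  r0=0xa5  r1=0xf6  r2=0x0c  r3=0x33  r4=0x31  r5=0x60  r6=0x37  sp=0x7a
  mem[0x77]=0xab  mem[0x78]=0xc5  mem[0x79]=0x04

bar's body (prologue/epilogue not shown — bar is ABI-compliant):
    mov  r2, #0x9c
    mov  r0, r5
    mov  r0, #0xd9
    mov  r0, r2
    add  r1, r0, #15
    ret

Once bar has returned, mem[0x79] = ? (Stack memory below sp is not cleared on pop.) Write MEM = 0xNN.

prologue: push r0 → mem[0x79]=0xa5, sp=0x79
prologue: push r1 → mem[0x78]=0xf6, sp=0x78
body[0] mov  r2, #0x9c → r2=0x9c
body[1] mov  r0, r5 → r0=0x60
body[2] mov  r0, #0xd9 → r0=0xd9
body[3] mov  r0, r2 → r0=0x9c
body[4] add  r1, r0, #15 → r1=0xab
epilogue: pop r1=0xf6, sp=0x79
epilogue: pop r0=0xa5, sp=0x7a
prologue pushed ['r0', 'r1'] at ['0x79', '0x78']

MEM = 0xa5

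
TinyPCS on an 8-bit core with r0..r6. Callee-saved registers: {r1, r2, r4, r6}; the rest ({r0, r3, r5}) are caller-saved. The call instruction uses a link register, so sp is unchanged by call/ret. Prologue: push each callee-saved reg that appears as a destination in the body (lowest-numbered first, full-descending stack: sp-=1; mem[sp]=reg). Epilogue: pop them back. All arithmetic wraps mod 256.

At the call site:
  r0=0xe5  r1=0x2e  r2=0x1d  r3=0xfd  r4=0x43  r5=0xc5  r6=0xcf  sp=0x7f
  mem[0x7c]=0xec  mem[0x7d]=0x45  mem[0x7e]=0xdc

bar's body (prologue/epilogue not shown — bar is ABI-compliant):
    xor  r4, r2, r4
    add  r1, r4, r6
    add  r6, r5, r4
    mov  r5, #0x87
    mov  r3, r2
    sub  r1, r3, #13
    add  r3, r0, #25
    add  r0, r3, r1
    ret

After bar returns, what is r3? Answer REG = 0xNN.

REG = 0xfe

prologue: push r1 -> mem[0x7e]=0x2e, sp=0x7e
prologue: push r4 -> mem[0x7d]=0x43, sp=0x7d
prologue: push r6 -> mem[0x7c]=0xcf, sp=0x7c
body[0] xor  r4, r2, r4 -> r4=0x5e
body[1] add  r1, r4, r6 -> r1=0x2d
body[2] add  r6, r5, r4 -> r6=0x23
body[3] mov  r5, #0x87 -> r5=0x87
body[4] mov  r3, r2 -> r3=0x1d
body[5] sub  r1, r3, #13 -> r1=0x10
body[6] add  r3, r0, #25 -> r3=0xfe
body[7] add  r0, r3, r1 -> r0=0x0e
epilogue: pop r6=0xcf, sp=0x7d
epilogue: pop r4=0x43, sp=0x7e
epilogue: pop r1=0x2e, sp=0x7f
r3 is caller-saved -> body value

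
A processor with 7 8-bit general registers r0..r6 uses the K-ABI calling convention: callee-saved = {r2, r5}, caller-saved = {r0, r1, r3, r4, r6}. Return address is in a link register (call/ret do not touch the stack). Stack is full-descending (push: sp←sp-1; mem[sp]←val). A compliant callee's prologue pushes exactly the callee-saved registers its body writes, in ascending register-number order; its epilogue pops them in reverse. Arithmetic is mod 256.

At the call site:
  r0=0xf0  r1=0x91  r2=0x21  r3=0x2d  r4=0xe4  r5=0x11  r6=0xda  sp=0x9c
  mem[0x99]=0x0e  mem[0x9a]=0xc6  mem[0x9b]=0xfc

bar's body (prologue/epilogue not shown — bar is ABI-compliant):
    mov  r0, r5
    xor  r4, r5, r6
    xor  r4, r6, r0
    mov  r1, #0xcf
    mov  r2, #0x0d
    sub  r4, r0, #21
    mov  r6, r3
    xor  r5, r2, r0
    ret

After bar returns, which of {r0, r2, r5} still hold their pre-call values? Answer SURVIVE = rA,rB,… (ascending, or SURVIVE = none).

SURVIVE = r2,r5

prologue: push r2 → mem[0x9b]=0x21, sp=0x9b
prologue: push r5 → mem[0x9a]=0x11, sp=0x9a
body[0] mov  r0, r5 → r0=0x11
body[1] xor  r4, r5, r6 → r4=0xcb
body[2] xor  r4, r6, r0 → r4=0xcb
body[3] mov  r1, #0xcf → r1=0xcf
body[4] mov  r2, #0x0d → r2=0x0d
body[5] sub  r4, r0, #21 → r4=0xfc
body[6] mov  r6, r3 → r6=0x2d
body[7] xor  r5, r2, r0 → r5=0x1c
epilogue: pop r5=0x11, sp=0x9b
epilogue: pop r2=0x21, sp=0x9c
r0: caller-saved, written=True
r2: callee-saved, written=True
r5: callee-saved, written=True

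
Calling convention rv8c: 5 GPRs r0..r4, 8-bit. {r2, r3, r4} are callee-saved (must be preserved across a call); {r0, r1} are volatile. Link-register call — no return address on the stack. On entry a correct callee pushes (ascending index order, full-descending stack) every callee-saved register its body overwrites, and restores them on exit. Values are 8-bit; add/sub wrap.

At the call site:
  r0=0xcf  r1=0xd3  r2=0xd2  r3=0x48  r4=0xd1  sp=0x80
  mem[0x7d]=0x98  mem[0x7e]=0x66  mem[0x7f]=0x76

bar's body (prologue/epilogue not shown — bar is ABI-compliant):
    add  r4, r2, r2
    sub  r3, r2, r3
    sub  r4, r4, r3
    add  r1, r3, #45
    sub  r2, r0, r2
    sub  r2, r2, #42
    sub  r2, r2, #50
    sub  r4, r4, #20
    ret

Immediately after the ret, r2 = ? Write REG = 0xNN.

REG = 0xd2

prologue: push r2 -> mem[0x7f]=0xd2, sp=0x7f
prologue: push r3 -> mem[0x7e]=0x48, sp=0x7e
prologue: push r4 -> mem[0x7d]=0xd1, sp=0x7d
body[0] add  r4, r2, r2 -> r4=0xa4
body[1] sub  r3, r2, r3 -> r3=0x8a
body[2] sub  r4, r4, r3 -> r4=0x1a
body[3] add  r1, r3, #45 -> r1=0xb7
body[4] sub  r2, r0, r2 -> r2=0xfd
body[5] sub  r2, r2, #42 -> r2=0xd3
body[6] sub  r2, r2, #50 -> r2=0xa1
body[7] sub  r4, r4, #20 -> r4=0x06
epilogue: pop r4=0xd1, sp=0x7e
epilogue: pop r3=0x48, sp=0x7f
epilogue: pop r2=0xd2, sp=0x80
r2 is callee-saved -> restored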